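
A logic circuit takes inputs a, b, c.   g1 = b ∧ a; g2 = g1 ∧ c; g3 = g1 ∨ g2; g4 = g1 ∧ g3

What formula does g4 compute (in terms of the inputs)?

(b ∧ a) ∧ ((b ∧ a) ∨ ((b ∧ a) ∧ c))

g1 = b ∧ a
g2 = g1 ∧ c = (b ∧ a) ∧ c
g3 = g1 ∨ g2 = (b ∧ a) ∨ ((b ∧ a) ∧ c)
g4 = g1 ∧ g3 = (b ∧ a) ∧ ((b ∧ a) ∨ ((b ∧ a) ∧ c))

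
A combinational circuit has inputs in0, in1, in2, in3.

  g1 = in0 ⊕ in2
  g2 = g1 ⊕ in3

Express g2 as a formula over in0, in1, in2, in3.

(in0 ⊕ in2) ⊕ in3

g1 = in0 ⊕ in2
g2 = g1 ⊕ in3 = (in0 ⊕ in2) ⊕ in3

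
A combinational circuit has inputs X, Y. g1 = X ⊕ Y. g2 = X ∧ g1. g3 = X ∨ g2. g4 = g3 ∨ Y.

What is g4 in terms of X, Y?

g1 = X ⊕ Y
g2 = X ∧ g1 = X ∧ (X ⊕ Y)
g3 = X ∨ g2 = X ∨ (X ∧ (X ⊕ Y))
g4 = g3 ∨ Y = (X ∨ (X ∧ (X ⊕ Y))) ∨ Y

(X ∨ (X ∧ (X ⊕ Y))) ∨ Y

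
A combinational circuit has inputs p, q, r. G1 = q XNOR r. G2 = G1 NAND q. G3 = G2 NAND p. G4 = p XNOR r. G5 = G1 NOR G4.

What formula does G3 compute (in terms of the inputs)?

((q XNOR r) NAND q) NAND p

G1 = q XNOR r
G2 = G1 NAND q = (q XNOR r) NAND q
G3 = G2 NAND p = ((q XNOR r) NAND q) NAND p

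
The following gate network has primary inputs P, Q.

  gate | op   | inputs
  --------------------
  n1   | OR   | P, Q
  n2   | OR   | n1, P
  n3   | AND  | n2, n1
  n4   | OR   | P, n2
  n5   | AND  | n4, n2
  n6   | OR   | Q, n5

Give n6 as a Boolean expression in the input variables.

n1 = P OR Q
n2 = n1 OR P = (P OR Q) OR P
n4 = P OR n2 = P OR ((P OR Q) OR P)
n5 = n4 AND n2 = (P OR ((P OR Q) OR P)) AND ((P OR Q) OR P)
n6 = Q OR n5 = Q OR ((P OR ((P OR Q) OR P)) AND ((P OR Q) OR P))

Q OR ((P OR ((P OR Q) OR P)) AND ((P OR Q) OR P))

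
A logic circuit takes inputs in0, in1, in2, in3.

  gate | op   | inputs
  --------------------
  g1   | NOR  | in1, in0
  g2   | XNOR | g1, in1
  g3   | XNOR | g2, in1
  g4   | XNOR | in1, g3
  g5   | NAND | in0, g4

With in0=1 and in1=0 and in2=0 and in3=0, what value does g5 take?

g1 = 0 NOR 1 = 0
g2 = 0 XNOR 0 = 1
g3 = 1 XNOR 0 = 0
g4 = 0 XNOR 0 = 1
g5 = 1 NAND 1 = 0

0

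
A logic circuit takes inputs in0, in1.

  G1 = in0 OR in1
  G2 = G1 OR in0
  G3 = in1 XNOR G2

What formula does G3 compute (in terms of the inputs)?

G1 = in0 OR in1
G2 = G1 OR in0 = (in0 OR in1) OR in0
G3 = in1 XNOR G2 = in1 XNOR ((in0 OR in1) OR in0)

in1 XNOR ((in0 OR in1) OR in0)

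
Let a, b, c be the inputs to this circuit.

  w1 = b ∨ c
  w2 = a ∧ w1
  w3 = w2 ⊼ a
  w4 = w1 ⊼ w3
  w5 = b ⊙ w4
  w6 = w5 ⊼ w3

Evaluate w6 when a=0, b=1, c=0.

1

w1 = 1 ∨ 0 = 1
w2 = 0 ∧ 1 = 0
w3 = 0 ⊼ 0 = 1
w4 = 1 ⊼ 1 = 0
w5 = 1 ⊙ 0 = 0
w6 = 0 ⊼ 1 = 1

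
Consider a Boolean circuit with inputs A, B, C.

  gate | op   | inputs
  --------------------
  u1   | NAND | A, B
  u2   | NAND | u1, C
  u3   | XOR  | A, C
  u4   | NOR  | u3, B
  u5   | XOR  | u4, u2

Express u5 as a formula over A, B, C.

u1 = A NAND B
u2 = u1 NAND C = (A NAND B) NAND C
u3 = A XOR C
u4 = u3 NOR B = (A XOR C) NOR B
u5 = u4 XOR u2 = ((A XOR C) NOR B) XOR ((A NAND B) NAND C)

((A XOR C) NOR B) XOR ((A NAND B) NAND C)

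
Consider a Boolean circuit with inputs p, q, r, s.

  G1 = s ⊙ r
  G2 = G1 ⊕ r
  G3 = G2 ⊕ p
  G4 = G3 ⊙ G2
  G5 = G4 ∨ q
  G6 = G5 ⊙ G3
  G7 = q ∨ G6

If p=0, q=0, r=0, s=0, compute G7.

G1 = 0 ⊙ 0 = 1
G2 = 1 ⊕ 0 = 1
G3 = 1 ⊕ 0 = 1
G4 = 1 ⊙ 1 = 1
G5 = 1 ∨ 0 = 1
G6 = 1 ⊙ 1 = 1
G7 = 0 ∨ 1 = 1

1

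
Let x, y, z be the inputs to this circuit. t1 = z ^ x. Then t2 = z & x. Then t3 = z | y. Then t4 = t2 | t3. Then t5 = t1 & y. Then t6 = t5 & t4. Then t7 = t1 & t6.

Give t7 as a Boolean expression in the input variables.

t1 = z ^ x
t2 = z & x
t3 = z | y
t4 = t2 | t3 = (z & x) | (z | y)
t5 = t1 & y = (z ^ x) & y
t6 = t5 & t4 = ((z ^ x) & y) & ((z & x) | (z | y))
t7 = t1 & t6 = (z ^ x) & (((z ^ x) & y) & ((z & x) | (z | y)))

(z ^ x) & (((z ^ x) & y) & ((z & x) | (z | y)))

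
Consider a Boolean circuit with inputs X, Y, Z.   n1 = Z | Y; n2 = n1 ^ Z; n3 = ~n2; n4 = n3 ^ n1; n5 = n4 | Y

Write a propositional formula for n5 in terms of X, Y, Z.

(~((Z | Y) ^ Z) ^ (Z | Y)) | Y

n1 = Z | Y
n2 = n1 ^ Z = (Z | Y) ^ Z
n3 = ~n2 = ~((Z | Y) ^ Z)
n4 = n3 ^ n1 = ~((Z | Y) ^ Z) ^ (Z | Y)
n5 = n4 | Y = (~((Z | Y) ^ Z) ^ (Z | Y)) | Y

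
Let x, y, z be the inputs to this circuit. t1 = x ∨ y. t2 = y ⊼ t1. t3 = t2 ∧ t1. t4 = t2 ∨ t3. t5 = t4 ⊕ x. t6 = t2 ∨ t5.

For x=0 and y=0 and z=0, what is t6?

1

t1 = 0 ∨ 0 = 0
t2 = 0 ⊼ 0 = 1
t3 = 1 ∧ 0 = 0
t4 = 1 ∨ 0 = 1
t5 = 1 ⊕ 0 = 1
t6 = 1 ∨ 1 = 1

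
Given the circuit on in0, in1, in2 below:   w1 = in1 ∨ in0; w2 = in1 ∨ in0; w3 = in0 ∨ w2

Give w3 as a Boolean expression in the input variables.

w2 = in1 ∨ in0
w3 = in0 ∨ w2 = in0 ∨ (in1 ∨ in0)

in0 ∨ (in1 ∨ in0)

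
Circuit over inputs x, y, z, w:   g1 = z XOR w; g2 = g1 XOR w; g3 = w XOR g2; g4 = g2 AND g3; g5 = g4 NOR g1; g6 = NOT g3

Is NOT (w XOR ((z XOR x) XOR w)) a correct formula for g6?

No

g1 = z XOR w
g2 = g1 XOR w = (z XOR w) XOR w
g3 = w XOR g2 = w XOR ((z XOR w) XOR w)
g6 = NOT g3 = NOT (w XOR ((z XOR w) XOR w))
At x=0, y=0, z=0, w=1: circuit gives 0, formula gives 1.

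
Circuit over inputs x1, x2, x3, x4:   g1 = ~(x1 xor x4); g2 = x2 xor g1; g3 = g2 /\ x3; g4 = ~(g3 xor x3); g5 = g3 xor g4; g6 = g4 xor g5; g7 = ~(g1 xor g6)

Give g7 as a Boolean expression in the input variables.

~((~(x1 xor x4)) xor ((~(((x2 xor (~(x1 xor x4))) /\ x3) xor x3)) xor (((x2 xor (~(x1 xor x4))) /\ x3) xor (~(((x2 xor (~(x1 xor x4))) /\ x3) xor x3)))))

g1 = ~(x1 xor x4)
g2 = x2 xor g1 = x2 xor (~(x1 xor x4))
g3 = g2 /\ x3 = (x2 xor (~(x1 xor x4))) /\ x3
g4 = ~(g3 xor x3) = ~(((x2 xor (~(x1 xor x4))) /\ x3) xor x3)
g5 = g3 xor g4 = ((x2 xor (~(x1 xor x4))) /\ x3) xor (~(((x2 xor (~(x1 xor x4))) /\ x3) xor x3))
g6 = g4 xor g5 = (~(((x2 xor (~(x1 xor x4))) /\ x3) xor x3)) xor (((x2 xor (~(x1 xor x4))) /\ x3) xor (~(((x2 xor (~(x1 xor x4))) /\ x3) xor x3)))
g7 = ~(g1 xor g6) = ~((~(x1 xor x4)) xor ((~(((x2 xor (~(x1 xor x4))) /\ x3) xor x3)) xor (((x2 xor (~(x1 xor x4))) /\ x3) xor (~(((x2 xor (~(x1 xor x4))) /\ x3) xor x3)))))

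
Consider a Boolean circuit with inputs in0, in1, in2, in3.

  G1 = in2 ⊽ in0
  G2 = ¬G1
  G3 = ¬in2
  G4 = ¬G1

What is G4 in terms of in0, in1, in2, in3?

G1 = in2 ⊽ in0
G4 = ¬G1 = ¬(in2 ⊽ in0)

¬(in2 ⊽ in0)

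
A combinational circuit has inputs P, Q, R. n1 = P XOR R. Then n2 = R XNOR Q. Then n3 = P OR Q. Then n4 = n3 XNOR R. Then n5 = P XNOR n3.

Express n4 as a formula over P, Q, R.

(P OR Q) XNOR R

n3 = P OR Q
n4 = n3 XNOR R = (P OR Q) XNOR R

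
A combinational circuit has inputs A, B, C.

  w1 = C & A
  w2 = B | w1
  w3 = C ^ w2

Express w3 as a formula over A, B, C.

C ^ (B | (C & A))

w1 = C & A
w2 = B | w1 = B | (C & A)
w3 = C ^ w2 = C ^ (B | (C & A))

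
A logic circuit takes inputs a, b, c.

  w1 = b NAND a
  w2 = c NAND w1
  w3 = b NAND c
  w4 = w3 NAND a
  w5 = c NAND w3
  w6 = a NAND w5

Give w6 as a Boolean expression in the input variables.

w3 = b NAND c
w5 = c NAND w3 = c NAND (b NAND c)
w6 = a NAND w5 = a NAND (c NAND (b NAND c))

a NAND (c NAND (b NAND c))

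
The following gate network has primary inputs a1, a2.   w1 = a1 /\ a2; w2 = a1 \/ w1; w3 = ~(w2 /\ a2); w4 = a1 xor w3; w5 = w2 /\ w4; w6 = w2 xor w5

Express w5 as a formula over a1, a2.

w1 = a1 /\ a2
w2 = a1 \/ w1 = a1 \/ (a1 /\ a2)
w3 = ~(w2 /\ a2) = ~((a1 \/ (a1 /\ a2)) /\ a2)
w4 = a1 xor w3 = a1 xor (~((a1 \/ (a1 /\ a2)) /\ a2))
w5 = w2 /\ w4 = (a1 \/ (a1 /\ a2)) /\ (a1 xor (~((a1 \/ (a1 /\ a2)) /\ a2)))

(a1 \/ (a1 /\ a2)) /\ (a1 xor (~((a1 \/ (a1 /\ a2)) /\ a2)))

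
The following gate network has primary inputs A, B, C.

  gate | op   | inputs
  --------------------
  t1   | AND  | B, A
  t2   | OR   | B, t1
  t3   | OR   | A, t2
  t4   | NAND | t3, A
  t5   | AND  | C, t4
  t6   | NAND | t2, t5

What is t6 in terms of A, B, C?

t1 = B AND A
t2 = B OR t1 = B OR (B AND A)
t3 = A OR t2 = A OR (B OR (B AND A))
t4 = t3 NAND A = (A OR (B OR (B AND A))) NAND A
t5 = C AND t4 = C AND ((A OR (B OR (B AND A))) NAND A)
t6 = t2 NAND t5 = (B OR (B AND A)) NAND (C AND ((A OR (B OR (B AND A))) NAND A))

(B OR (B AND A)) NAND (C AND ((A OR (B OR (B AND A))) NAND A))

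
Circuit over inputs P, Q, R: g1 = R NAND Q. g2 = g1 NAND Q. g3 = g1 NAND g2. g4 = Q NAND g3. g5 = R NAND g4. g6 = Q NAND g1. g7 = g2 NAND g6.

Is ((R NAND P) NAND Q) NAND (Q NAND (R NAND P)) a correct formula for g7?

No

g1 = R NAND Q
g2 = g1 NAND Q = (R NAND Q) NAND Q
g6 = Q NAND g1 = Q NAND (R NAND Q)
g7 = g2 NAND g6 = ((R NAND Q) NAND Q) NAND (Q NAND (R NAND Q))
At P=0, Q=1, R=1: circuit gives 0, formula gives 1.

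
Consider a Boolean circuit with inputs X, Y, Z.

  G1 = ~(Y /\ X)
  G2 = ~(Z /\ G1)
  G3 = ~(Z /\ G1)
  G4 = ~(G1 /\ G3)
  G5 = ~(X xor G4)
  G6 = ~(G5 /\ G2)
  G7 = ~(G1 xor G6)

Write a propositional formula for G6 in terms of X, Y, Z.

G1 = ~(Y /\ X)
G2 = ~(Z /\ G1) = ~(Z /\ (~(Y /\ X)))
G3 = ~(Z /\ G1) = ~(Z /\ (~(Y /\ X)))
G4 = ~(G1 /\ G3) = ~((~(Y /\ X)) /\ (~(Z /\ (~(Y /\ X)))))
G5 = ~(X xor G4) = ~(X xor (~((~(Y /\ X)) /\ (~(Z /\ (~(Y /\ X)))))))
G6 = ~(G5 /\ G2) = ~((~(X xor (~((~(Y /\ X)) /\ (~(Z /\ (~(Y /\ X)))))))) /\ (~(Z /\ (~(Y /\ X)))))

~((~(X xor (~((~(Y /\ X)) /\ (~(Z /\ (~(Y /\ X)))))))) /\ (~(Z /\ (~(Y /\ X)))))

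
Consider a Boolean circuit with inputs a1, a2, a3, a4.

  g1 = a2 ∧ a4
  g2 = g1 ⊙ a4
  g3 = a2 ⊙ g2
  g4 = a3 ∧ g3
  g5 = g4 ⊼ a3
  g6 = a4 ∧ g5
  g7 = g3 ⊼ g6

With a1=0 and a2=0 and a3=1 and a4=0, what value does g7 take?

1

g1 = 0 ∧ 0 = 0
g2 = 0 ⊙ 0 = 1
g3 = 0 ⊙ 1 = 0
g4 = 1 ∧ 0 = 0
g5 = 0 ⊼ 1 = 1
g6 = 0 ∧ 1 = 0
g7 = 0 ⊼ 0 = 1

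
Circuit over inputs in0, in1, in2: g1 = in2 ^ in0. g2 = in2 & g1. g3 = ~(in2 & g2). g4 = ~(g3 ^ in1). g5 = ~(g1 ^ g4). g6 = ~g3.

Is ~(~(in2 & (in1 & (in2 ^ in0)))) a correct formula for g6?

No

g1 = in2 ^ in0
g2 = in2 & g1 = in2 & (in2 ^ in0)
g3 = ~(in2 & g2) = ~(in2 & (in2 & (in2 ^ in0)))
g6 = ~g3 = ~(~(in2 & (in2 & (in2 ^ in0))))
At in0=0, in1=0, in2=1: circuit gives 1, formula gives 0.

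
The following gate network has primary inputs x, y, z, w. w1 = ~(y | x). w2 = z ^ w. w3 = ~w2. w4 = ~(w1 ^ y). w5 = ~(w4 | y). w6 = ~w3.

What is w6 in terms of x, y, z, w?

~~(z ^ w)

w2 = z ^ w
w3 = ~w2 = ~(z ^ w)
w6 = ~w3 = ~~(z ^ w)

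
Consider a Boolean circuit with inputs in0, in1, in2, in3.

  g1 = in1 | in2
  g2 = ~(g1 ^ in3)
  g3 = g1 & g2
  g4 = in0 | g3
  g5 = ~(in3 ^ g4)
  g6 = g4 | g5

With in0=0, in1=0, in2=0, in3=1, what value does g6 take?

0

g1 = 0 | 0 = 0
g2 = ~(0 ^ 1) = 0
g3 = 0 & 0 = 0
g4 = 0 | 0 = 0
g5 = ~(1 ^ 0) = 0
g6 = 0 | 0 = 0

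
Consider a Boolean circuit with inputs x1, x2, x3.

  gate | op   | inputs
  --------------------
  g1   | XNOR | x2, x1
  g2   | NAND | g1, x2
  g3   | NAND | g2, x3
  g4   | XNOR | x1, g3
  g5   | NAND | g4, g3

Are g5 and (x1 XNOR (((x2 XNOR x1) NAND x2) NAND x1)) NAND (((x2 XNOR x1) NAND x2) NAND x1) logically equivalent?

g1 = x2 XNOR x1
g2 = g1 NAND x2 = (x2 XNOR x1) NAND x2
g3 = g2 NAND x3 = ((x2 XNOR x1) NAND x2) NAND x3
g4 = x1 XNOR g3 = x1 XNOR (((x2 XNOR x1) NAND x2) NAND x3)
g5 = g4 NAND g3 = (x1 XNOR (((x2 XNOR x1) NAND x2) NAND x3)) NAND (((x2 XNOR x1) NAND x2) NAND x3)
At x1=1, x2=0, x3=0: circuit gives 0, formula gives 1.

No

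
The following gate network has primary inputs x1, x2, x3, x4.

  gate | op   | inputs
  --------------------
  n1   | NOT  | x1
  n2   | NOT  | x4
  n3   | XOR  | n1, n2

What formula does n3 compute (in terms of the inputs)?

NOT x1 XOR NOT x4

n1 = NOT x1
n2 = NOT x4
n3 = n1 XOR n2 = NOT x1 XOR NOT x4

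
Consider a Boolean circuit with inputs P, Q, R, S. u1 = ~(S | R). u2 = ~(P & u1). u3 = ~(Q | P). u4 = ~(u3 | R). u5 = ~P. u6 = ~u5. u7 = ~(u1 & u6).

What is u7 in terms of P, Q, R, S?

u1 = ~(S | R)
u5 = ~P
u6 = ~u5 = ~~P
u7 = ~(u1 & u6) = ~((~(S | R)) & ~~P)

~((~(S | R)) & ~~P)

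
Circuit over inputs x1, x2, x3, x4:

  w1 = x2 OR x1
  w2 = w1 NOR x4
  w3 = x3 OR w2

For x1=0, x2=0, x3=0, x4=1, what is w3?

w1 = 0 OR 0 = 0
w2 = 0 NOR 1 = 0
w3 = 0 OR 0 = 0

0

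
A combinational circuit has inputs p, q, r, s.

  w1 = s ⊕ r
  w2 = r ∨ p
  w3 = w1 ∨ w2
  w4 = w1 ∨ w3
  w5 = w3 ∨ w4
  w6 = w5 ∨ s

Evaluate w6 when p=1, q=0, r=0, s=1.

1

w1 = 1 ⊕ 0 = 1
w2 = 0 ∨ 1 = 1
w3 = 1 ∨ 1 = 1
w4 = 1 ∨ 1 = 1
w5 = 1 ∨ 1 = 1
w6 = 1 ∨ 1 = 1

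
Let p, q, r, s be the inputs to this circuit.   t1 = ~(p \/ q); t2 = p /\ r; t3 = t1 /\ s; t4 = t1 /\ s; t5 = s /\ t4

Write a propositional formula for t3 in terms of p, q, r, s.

t1 = ~(p \/ q)
t3 = t1 /\ s = (~(p \/ q)) /\ s

(~(p \/ q)) /\ s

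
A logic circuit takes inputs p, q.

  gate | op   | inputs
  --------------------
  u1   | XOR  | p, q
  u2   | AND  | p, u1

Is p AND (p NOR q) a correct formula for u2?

No

u1 = p XOR q
u2 = p AND u1 = p AND (p XOR q)
At p=1, q=0: circuit gives 1, formula gives 0.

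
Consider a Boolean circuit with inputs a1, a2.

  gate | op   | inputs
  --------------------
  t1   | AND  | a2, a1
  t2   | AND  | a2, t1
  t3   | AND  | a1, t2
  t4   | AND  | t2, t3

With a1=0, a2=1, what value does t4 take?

t1 = 1 AND 0 = 0
t2 = 1 AND 0 = 0
t3 = 0 AND 0 = 0
t4 = 0 AND 0 = 0

0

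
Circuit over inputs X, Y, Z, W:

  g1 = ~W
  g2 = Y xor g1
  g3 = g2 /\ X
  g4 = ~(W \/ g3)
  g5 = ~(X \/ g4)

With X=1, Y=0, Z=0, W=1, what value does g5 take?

g1 = ~1 = 0
g2 = 0 xor 0 = 0
g3 = 0 /\ 1 = 0
g4 = ~(1 \/ 0) = 0
g5 = ~(1 \/ 0) = 0

0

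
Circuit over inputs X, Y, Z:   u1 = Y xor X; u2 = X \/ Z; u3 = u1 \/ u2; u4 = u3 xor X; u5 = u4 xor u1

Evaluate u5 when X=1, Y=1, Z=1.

u1 = 1 xor 1 = 0
u2 = 1 \/ 1 = 1
u3 = 0 \/ 1 = 1
u4 = 1 xor 1 = 0
u5 = 0 xor 0 = 0

0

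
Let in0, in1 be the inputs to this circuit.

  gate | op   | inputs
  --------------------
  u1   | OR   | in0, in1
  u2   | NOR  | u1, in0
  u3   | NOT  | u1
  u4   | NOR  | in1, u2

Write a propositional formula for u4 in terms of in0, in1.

u1 = in0 OR in1
u2 = u1 NOR in0 = (in0 OR in1) NOR in0
u4 = in1 NOR u2 = in1 NOR ((in0 OR in1) NOR in0)

in1 NOR ((in0 OR in1) NOR in0)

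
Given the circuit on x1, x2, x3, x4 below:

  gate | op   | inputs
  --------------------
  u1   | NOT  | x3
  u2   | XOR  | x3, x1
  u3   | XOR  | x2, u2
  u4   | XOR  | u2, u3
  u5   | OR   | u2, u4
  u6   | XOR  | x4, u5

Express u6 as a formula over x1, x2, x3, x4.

u2 = x3 XOR x1
u3 = x2 XOR u2 = x2 XOR (x3 XOR x1)
u4 = u2 XOR u3 = (x3 XOR x1) XOR (x2 XOR (x3 XOR x1))
u5 = u2 OR u4 = (x3 XOR x1) OR ((x3 XOR x1) XOR (x2 XOR (x3 XOR x1)))
u6 = x4 XOR u5 = x4 XOR ((x3 XOR x1) OR ((x3 XOR x1) XOR (x2 XOR (x3 XOR x1))))

x4 XOR ((x3 XOR x1) OR ((x3 XOR x1) XOR (x2 XOR (x3 XOR x1))))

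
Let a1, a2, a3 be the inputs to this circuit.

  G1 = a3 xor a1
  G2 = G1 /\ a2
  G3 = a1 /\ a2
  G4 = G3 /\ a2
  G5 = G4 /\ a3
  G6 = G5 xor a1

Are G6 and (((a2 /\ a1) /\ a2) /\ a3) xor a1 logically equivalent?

Yes

G3 = a1 /\ a2
G4 = G3 /\ a2 = (a1 /\ a2) /\ a2
G5 = G4 /\ a3 = ((a1 /\ a2) /\ a2) /\ a3
G6 = G5 xor a1 = (((a1 /\ a2) /\ a2) /\ a3) xor a1
At a1=0, a2=0, a3=0: circuit gives 0, formula gives 0.
At a1=1, a2=0, a3=0: circuit gives 1, formula gives 1.
Agrees on all 8 inputs.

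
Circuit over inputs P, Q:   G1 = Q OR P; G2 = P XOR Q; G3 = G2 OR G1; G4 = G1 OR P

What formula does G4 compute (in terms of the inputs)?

G1 = Q OR P
G4 = G1 OR P = (Q OR P) OR P

(Q OR P) OR P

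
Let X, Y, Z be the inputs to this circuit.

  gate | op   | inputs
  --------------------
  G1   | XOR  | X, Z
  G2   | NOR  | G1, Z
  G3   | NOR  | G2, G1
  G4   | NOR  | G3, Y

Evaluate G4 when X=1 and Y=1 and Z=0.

0

G1 = 1 XOR 0 = 1
G2 = 1 NOR 0 = 0
G3 = 0 NOR 1 = 0
G4 = 0 NOR 1 = 0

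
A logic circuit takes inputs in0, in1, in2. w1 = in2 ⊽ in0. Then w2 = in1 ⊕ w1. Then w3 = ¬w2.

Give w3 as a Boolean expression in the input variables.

w1 = in2 ⊽ in0
w2 = in1 ⊕ w1 = in1 ⊕ (in2 ⊽ in0)
w3 = ¬w2 = ¬(in1 ⊕ (in2 ⊽ in0))

¬(in1 ⊕ (in2 ⊽ in0))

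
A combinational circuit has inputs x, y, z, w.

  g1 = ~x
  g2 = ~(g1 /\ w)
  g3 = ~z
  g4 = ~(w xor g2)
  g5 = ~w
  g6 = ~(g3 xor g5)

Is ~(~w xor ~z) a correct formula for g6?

g3 = ~z
g5 = ~w
g6 = ~(g3 xor g5) = ~(~z xor ~w)
At x=0, y=0, z=0, w=1: circuit gives 0, formula gives 0.
At x=0, y=0, z=0, w=0: circuit gives 1, formula gives 1.
Agrees on all 16 inputs.

Yes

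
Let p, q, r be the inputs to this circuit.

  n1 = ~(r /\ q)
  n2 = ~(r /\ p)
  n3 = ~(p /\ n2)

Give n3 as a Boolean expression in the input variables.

n2 = ~(r /\ p)
n3 = ~(p /\ n2) = ~(p /\ (~(r /\ p)))

~(p /\ (~(r /\ p)))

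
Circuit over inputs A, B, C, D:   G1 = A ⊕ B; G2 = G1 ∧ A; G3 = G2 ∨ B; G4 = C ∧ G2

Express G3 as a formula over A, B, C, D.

((A ⊕ B) ∧ A) ∨ B

G1 = A ⊕ B
G2 = G1 ∧ A = (A ⊕ B) ∧ A
G3 = G2 ∨ B = ((A ⊕ B) ∧ A) ∨ B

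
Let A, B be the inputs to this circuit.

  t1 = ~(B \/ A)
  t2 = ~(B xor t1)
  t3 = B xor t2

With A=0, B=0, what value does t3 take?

t1 = ~(0 \/ 0) = 1
t2 = ~(0 xor 1) = 0
t3 = 0 xor 0 = 0

0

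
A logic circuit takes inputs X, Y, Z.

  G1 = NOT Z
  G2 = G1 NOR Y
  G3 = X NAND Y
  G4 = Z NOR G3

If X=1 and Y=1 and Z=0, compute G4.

G3 = 1 NAND 1 = 0
G4 = 0 NOR 0 = 1

1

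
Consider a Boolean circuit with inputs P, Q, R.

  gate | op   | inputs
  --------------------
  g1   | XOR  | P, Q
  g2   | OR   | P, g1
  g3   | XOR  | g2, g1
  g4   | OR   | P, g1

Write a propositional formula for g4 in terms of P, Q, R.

P OR (P XOR Q)

g1 = P XOR Q
g4 = P OR g1 = P OR (P XOR Q)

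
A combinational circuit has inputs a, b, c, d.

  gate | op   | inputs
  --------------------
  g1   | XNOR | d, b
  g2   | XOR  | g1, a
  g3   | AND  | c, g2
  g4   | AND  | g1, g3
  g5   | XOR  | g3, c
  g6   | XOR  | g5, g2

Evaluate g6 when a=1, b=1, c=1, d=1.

1

g1 = 1 XNOR 1 = 1
g2 = 1 XOR 1 = 0
g3 = 1 AND 0 = 0
g5 = 0 XOR 1 = 1
g6 = 1 XOR 0 = 1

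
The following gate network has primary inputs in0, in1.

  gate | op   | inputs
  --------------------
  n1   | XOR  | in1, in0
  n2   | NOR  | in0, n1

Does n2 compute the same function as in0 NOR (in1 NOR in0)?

n1 = in1 XOR in0
n2 = in0 NOR n1 = in0 NOR (in1 XOR in0)
At in0=0, in1=0: circuit gives 1, formula gives 0.

No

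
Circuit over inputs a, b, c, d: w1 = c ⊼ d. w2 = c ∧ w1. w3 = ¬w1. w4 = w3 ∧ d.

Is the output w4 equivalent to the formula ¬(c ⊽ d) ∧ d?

No

w1 = c ⊼ d
w3 = ¬w1 = ¬(c ⊼ d)
w4 = w3 ∧ d = ¬(c ⊼ d) ∧ d
At a=0, b=0, c=0, d=1: circuit gives 0, formula gives 1.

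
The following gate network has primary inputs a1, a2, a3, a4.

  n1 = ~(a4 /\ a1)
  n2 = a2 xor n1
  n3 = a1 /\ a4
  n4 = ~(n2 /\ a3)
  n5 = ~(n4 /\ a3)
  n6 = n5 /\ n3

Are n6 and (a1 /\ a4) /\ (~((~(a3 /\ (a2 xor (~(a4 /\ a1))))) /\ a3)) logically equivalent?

n1 = ~(a4 /\ a1)
n2 = a2 xor n1 = a2 xor (~(a4 /\ a1))
n3 = a1 /\ a4
n4 = ~(n2 /\ a3) = ~((a2 xor (~(a4 /\ a1))) /\ a3)
n5 = ~(n4 /\ a3) = ~((~((a2 xor (~(a4 /\ a1))) /\ a3)) /\ a3)
n6 = n5 /\ n3 = (~((~((a2 xor (~(a4 /\ a1))) /\ a3)) /\ a3)) /\ (a1 /\ a4)
At a1=0, a2=0, a3=0, a4=0: circuit gives 0, formula gives 0.
At a1=1, a2=0, a3=0, a4=1: circuit gives 1, formula gives 1.
Agrees on all 16 inputs.

Yes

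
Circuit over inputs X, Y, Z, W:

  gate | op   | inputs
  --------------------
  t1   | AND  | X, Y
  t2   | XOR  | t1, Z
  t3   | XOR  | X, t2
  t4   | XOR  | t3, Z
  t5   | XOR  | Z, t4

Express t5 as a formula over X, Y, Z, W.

t1 = X AND Y
t2 = t1 XOR Z = (X AND Y) XOR Z
t3 = X XOR t2 = X XOR ((X AND Y) XOR Z)
t4 = t3 XOR Z = (X XOR ((X AND Y) XOR Z)) XOR Z
t5 = Z XOR t4 = Z XOR ((X XOR ((X AND Y) XOR Z)) XOR Z)

Z XOR ((X XOR ((X AND Y) XOR Z)) XOR Z)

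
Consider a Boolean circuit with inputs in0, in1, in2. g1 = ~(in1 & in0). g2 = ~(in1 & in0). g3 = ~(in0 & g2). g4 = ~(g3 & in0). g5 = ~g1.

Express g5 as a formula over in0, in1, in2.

~(~(in1 & in0))

g1 = ~(in1 & in0)
g5 = ~g1 = ~(~(in1 & in0))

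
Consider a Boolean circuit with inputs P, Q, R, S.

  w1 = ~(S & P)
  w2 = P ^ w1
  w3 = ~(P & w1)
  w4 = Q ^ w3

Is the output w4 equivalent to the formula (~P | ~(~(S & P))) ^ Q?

Yes

w1 = ~(S & P)
w3 = ~(P & w1) = ~(P & (~(S & P)))
w4 = Q ^ w3 = Q ^ (~(P & (~(S & P))))
At P=0, Q=1, R=0, S=0: circuit gives 0, formula gives 0.
At P=0, Q=0, R=0, S=0: circuit gives 1, formula gives 1.
Agrees on all 16 inputs.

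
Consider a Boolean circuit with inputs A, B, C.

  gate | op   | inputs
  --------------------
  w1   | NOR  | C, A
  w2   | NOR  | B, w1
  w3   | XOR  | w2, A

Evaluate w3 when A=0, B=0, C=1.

w1 = 1 NOR 0 = 0
w2 = 0 NOR 0 = 1
w3 = 1 XOR 0 = 1

1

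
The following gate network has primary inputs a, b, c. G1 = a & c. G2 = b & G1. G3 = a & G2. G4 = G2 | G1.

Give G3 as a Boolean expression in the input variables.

G1 = a & c
G2 = b & G1 = b & (a & c)
G3 = a & G2 = a & (b & (a & c))

a & (b & (a & c))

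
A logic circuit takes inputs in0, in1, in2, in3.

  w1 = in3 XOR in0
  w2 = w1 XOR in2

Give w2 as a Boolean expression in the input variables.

(in3 XOR in0) XOR in2

w1 = in3 XOR in0
w2 = w1 XOR in2 = (in3 XOR in0) XOR in2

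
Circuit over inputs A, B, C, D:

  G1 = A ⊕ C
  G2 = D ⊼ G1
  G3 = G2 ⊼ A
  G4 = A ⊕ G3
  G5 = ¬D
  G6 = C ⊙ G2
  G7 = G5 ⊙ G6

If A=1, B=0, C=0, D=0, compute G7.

0

G1 = 1 ⊕ 0 = 1
G2 = 0 ⊼ 1 = 1
G5 = ¬0 = 1
G6 = 0 ⊙ 1 = 0
G7 = 1 ⊙ 0 = 0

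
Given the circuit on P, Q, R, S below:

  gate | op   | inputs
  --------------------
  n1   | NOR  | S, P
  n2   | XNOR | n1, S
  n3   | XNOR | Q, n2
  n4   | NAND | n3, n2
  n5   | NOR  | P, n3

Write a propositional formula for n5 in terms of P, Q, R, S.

P NOR (Q XNOR ((S NOR P) XNOR S))

n1 = S NOR P
n2 = n1 XNOR S = (S NOR P) XNOR S
n3 = Q XNOR n2 = Q XNOR ((S NOR P) XNOR S)
n5 = P NOR n3 = P NOR (Q XNOR ((S NOR P) XNOR S))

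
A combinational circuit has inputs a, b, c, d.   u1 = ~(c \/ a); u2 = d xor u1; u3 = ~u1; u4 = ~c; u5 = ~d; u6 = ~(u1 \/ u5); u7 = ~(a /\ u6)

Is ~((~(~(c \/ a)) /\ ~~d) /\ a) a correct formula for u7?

Yes

u1 = ~(c \/ a)
u5 = ~d
u6 = ~(u1 \/ u5) = ~((~(c \/ a)) \/ ~d)
u7 = ~(a /\ u6) = ~(a /\ (~((~(c \/ a)) \/ ~d)))
At a=1, b=0, c=0, d=1: circuit gives 0, formula gives 0.
At a=0, b=0, c=0, d=0: circuit gives 1, formula gives 1.
Agrees on all 16 inputs.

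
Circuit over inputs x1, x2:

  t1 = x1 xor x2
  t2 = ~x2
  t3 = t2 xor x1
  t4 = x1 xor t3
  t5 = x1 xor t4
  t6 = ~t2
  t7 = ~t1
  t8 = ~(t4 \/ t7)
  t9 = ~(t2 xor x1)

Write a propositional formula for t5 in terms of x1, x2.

t2 = ~x2
t3 = t2 xor x1 = ~x2 xor x1
t4 = x1 xor t3 = x1 xor (~x2 xor x1)
t5 = x1 xor t4 = x1 xor (x1 xor (~x2 xor x1))

x1 xor (x1 xor (~x2 xor x1))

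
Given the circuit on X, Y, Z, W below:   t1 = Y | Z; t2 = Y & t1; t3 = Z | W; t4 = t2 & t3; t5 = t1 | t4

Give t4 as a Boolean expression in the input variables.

t1 = Y | Z
t2 = Y & t1 = Y & (Y | Z)
t3 = Z | W
t4 = t2 & t3 = (Y & (Y | Z)) & (Z | W)

(Y & (Y | Z)) & (Z | W)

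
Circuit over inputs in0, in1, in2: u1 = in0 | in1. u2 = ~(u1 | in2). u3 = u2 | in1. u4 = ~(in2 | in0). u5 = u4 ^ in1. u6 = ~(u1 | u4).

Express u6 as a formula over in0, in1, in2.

u1 = in0 | in1
u4 = ~(in2 | in0)
u6 = ~(u1 | u4) = ~((in0 | in1) | (~(in2 | in0)))

~((in0 | in1) | (~(in2 | in0)))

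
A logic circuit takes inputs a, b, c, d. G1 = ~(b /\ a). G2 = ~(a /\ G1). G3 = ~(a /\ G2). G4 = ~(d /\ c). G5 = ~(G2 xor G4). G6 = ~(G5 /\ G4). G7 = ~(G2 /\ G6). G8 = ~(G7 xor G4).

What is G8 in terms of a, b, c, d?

G1 = ~(b /\ a)
G2 = ~(a /\ G1) = ~(a /\ (~(b /\ a)))
G4 = ~(d /\ c)
G5 = ~(G2 xor G4) = ~((~(a /\ (~(b /\ a)))) xor (~(d /\ c)))
G6 = ~(G5 /\ G4) = ~((~((~(a /\ (~(b /\ a)))) xor (~(d /\ c)))) /\ (~(d /\ c)))
G7 = ~(G2 /\ G6) = ~((~(a /\ (~(b /\ a)))) /\ (~((~((~(a /\ (~(b /\ a)))) xor (~(d /\ c)))) /\ (~(d /\ c)))))
G8 = ~(G7 xor G4) = ~((~((~(a /\ (~(b /\ a)))) /\ (~((~((~(a /\ (~(b /\ a)))) xor (~(d /\ c)))) /\ (~(d /\ c)))))) xor (~(d /\ c)))

~((~((~(a /\ (~(b /\ a)))) /\ (~((~((~(a /\ (~(b /\ a)))) xor (~(d /\ c)))) /\ (~(d /\ c)))))) xor (~(d /\ c)))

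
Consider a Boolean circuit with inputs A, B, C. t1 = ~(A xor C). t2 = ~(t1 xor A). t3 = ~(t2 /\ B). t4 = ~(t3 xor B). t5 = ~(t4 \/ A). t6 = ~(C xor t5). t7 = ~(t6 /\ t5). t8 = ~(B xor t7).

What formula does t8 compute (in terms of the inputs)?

t1 = ~(A xor C)
t2 = ~(t1 xor A) = ~((~(A xor C)) xor A)
t3 = ~(t2 /\ B) = ~((~((~(A xor C)) xor A)) /\ B)
t4 = ~(t3 xor B) = ~((~((~((~(A xor C)) xor A)) /\ B)) xor B)
t5 = ~(t4 \/ A) = ~((~((~((~((~(A xor C)) xor A)) /\ B)) xor B)) \/ A)
t6 = ~(C xor t5) = ~(C xor (~((~((~((~((~(A xor C)) xor A)) /\ B)) xor B)) \/ A)))
t7 = ~(t6 /\ t5) = ~((~(C xor (~((~((~((~((~(A xor C)) xor A)) /\ B)) xor B)) \/ A)))) /\ (~((~((~((~((~(A xor C)) xor A)) /\ B)) xor B)) \/ A)))
t8 = ~(B xor t7) = ~(B xor (~((~(C xor (~((~((~((~((~(A xor C)) xor A)) /\ B)) xor B)) \/ A)))) /\ (~((~((~((~((~(A xor C)) xor A)) /\ B)) xor B)) \/ A)))))

~(B xor (~((~(C xor (~((~((~((~((~(A xor C)) xor A)) /\ B)) xor B)) \/ A)))) /\ (~((~((~((~((~(A xor C)) xor A)) /\ B)) xor B)) \/ A)))))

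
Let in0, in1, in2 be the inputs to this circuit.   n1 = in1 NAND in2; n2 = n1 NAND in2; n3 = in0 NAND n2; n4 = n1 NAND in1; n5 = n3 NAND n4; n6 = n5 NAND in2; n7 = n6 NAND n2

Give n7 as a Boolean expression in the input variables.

n1 = in1 NAND in2
n2 = n1 NAND in2 = (in1 NAND in2) NAND in2
n3 = in0 NAND n2 = in0 NAND ((in1 NAND in2) NAND in2)
n4 = n1 NAND in1 = (in1 NAND in2) NAND in1
n5 = n3 NAND n4 = (in0 NAND ((in1 NAND in2) NAND in2)) NAND ((in1 NAND in2) NAND in1)
n6 = n5 NAND in2 = ((in0 NAND ((in1 NAND in2) NAND in2)) NAND ((in1 NAND in2) NAND in1)) NAND in2
n7 = n6 NAND n2 = (((in0 NAND ((in1 NAND in2) NAND in2)) NAND ((in1 NAND in2) NAND in1)) NAND in2) NAND ((in1 NAND in2) NAND in2)

(((in0 NAND ((in1 NAND in2) NAND in2)) NAND ((in1 NAND in2) NAND in1)) NAND in2) NAND ((in1 NAND in2) NAND in2)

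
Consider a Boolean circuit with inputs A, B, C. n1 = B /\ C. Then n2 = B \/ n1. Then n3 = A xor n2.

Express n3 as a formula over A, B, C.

n1 = B /\ C
n2 = B \/ n1 = B \/ (B /\ C)
n3 = A xor n2 = A xor (B \/ (B /\ C))

A xor (B \/ (B /\ C))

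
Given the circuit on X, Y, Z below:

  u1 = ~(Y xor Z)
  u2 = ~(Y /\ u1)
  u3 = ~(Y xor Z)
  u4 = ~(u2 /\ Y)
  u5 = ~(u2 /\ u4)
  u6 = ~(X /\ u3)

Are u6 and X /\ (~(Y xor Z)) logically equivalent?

u3 = ~(Y xor Z)
u6 = ~(X /\ u3) = ~(X /\ (~(Y xor Z)))
At X=0, Y=0, Z=0: circuit gives 1, formula gives 0.

No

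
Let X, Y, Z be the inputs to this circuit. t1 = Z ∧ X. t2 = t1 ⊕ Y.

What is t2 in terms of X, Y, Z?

t1 = Z ∧ X
t2 = t1 ⊕ Y = (Z ∧ X) ⊕ Y

(Z ∧ X) ⊕ Y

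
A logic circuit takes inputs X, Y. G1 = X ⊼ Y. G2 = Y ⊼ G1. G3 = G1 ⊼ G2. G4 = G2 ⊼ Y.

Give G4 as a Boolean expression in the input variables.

(Y ⊼ (X ⊼ Y)) ⊼ Y

G1 = X ⊼ Y
G2 = Y ⊼ G1 = Y ⊼ (X ⊼ Y)
G4 = G2 ⊼ Y = (Y ⊼ (X ⊼ Y)) ⊼ Y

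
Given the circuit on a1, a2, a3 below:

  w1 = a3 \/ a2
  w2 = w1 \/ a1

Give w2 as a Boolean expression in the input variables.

(a3 \/ a2) \/ a1

w1 = a3 \/ a2
w2 = w1 \/ a1 = (a3 \/ a2) \/ a1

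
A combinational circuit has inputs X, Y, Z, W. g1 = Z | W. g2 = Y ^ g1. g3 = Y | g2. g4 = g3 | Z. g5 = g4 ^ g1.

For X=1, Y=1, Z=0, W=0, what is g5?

1

g1 = 0 | 0 = 0
g2 = 1 ^ 0 = 1
g3 = 1 | 1 = 1
g4 = 1 | 0 = 1
g5 = 1 ^ 0 = 1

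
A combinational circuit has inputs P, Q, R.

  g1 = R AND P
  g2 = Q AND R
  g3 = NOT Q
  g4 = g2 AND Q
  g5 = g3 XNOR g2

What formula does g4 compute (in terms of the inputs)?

(Q AND R) AND Q

g2 = Q AND R
g4 = g2 AND Q = (Q AND R) AND Q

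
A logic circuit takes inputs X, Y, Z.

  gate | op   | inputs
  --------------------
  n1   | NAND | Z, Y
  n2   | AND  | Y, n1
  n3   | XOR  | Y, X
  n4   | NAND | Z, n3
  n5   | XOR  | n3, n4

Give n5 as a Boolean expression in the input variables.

n3 = Y XOR X
n4 = Z NAND n3 = Z NAND (Y XOR X)
n5 = n3 XOR n4 = (Y XOR X) XOR (Z NAND (Y XOR X))

(Y XOR X) XOR (Z NAND (Y XOR X))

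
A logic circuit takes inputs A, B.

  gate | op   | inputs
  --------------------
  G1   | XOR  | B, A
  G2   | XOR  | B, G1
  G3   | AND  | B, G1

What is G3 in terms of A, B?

B AND (B XOR A)

G1 = B XOR A
G3 = B AND G1 = B AND (B XOR A)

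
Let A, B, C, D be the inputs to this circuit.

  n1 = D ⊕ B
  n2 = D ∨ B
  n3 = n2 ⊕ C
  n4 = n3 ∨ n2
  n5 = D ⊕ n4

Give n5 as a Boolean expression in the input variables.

n2 = D ∨ B
n3 = n2 ⊕ C = (D ∨ B) ⊕ C
n4 = n3 ∨ n2 = ((D ∨ B) ⊕ C) ∨ (D ∨ B)
n5 = D ⊕ n4 = D ⊕ (((D ∨ B) ⊕ C) ∨ (D ∨ B))

D ⊕ (((D ∨ B) ⊕ C) ∨ (D ∨ B))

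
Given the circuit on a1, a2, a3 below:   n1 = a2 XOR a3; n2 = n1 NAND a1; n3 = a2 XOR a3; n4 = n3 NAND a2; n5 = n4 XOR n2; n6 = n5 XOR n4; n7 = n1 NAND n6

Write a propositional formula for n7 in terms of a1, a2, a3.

n1 = a2 XOR a3
n2 = n1 NAND a1 = (a2 XOR a3) NAND a1
n3 = a2 XOR a3
n4 = n3 NAND a2 = (a2 XOR a3) NAND a2
n5 = n4 XOR n2 = ((a2 XOR a3) NAND a2) XOR ((a2 XOR a3) NAND a1)
n6 = n5 XOR n4 = (((a2 XOR a3) NAND a2) XOR ((a2 XOR a3) NAND a1)) XOR ((a2 XOR a3) NAND a2)
n7 = n1 NAND n6 = (a2 XOR a3) NAND ((((a2 XOR a3) NAND a2) XOR ((a2 XOR a3) NAND a1)) XOR ((a2 XOR a3) NAND a2))

(a2 XOR a3) NAND ((((a2 XOR a3) NAND a2) XOR ((a2 XOR a3) NAND a1)) XOR ((a2 XOR a3) NAND a2))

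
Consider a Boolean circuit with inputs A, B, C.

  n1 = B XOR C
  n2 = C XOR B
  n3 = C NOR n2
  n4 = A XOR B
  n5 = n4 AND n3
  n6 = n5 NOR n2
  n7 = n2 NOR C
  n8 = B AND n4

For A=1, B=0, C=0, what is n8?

n4 = 1 XOR 0 = 1
n8 = 0 AND 1 = 0

0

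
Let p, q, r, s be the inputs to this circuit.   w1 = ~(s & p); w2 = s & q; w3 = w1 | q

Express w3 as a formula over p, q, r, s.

(~(s & p)) | q

w1 = ~(s & p)
w3 = w1 | q = (~(s & p)) | q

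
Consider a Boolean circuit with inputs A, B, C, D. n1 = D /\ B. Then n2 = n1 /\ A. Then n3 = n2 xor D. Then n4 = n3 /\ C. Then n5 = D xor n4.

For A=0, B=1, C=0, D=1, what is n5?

1

n1 = 1 /\ 1 = 1
n2 = 1 /\ 0 = 0
n3 = 0 xor 1 = 1
n4 = 1 /\ 0 = 0
n5 = 1 xor 0 = 1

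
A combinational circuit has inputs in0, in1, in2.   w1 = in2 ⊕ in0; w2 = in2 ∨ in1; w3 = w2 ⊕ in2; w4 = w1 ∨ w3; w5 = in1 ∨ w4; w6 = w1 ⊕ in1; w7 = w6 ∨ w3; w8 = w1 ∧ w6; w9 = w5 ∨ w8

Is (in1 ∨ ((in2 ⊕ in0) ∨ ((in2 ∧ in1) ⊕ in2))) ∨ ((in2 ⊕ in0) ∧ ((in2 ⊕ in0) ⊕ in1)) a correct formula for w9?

No

w1 = in2 ⊕ in0
w2 = in2 ∨ in1
w3 = w2 ⊕ in2 = (in2 ∨ in1) ⊕ in2
w4 = w1 ∨ w3 = (in2 ⊕ in0) ∨ ((in2 ∨ in1) ⊕ in2)
w5 = in1 ∨ w4 = in1 ∨ ((in2 ⊕ in0) ∨ ((in2 ∨ in1) ⊕ in2))
w6 = w1 ⊕ in1 = (in2 ⊕ in0) ⊕ in1
w8 = w1 ∧ w6 = (in2 ⊕ in0) ∧ ((in2 ⊕ in0) ⊕ in1)
w9 = w5 ∨ w8 = (in1 ∨ ((in2 ⊕ in0) ∨ ((in2 ∨ in1) ⊕ in2))) ∨ ((in2 ⊕ in0) ∧ ((in2 ⊕ in0) ⊕ in1))
At in0=1, in1=0, in2=1: circuit gives 0, formula gives 1.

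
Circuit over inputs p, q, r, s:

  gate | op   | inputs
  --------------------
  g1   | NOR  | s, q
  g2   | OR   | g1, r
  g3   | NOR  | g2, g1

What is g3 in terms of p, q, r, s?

((s NOR q) OR r) NOR (s NOR q)

g1 = s NOR q
g2 = g1 OR r = (s NOR q) OR r
g3 = g2 NOR g1 = ((s NOR q) OR r) NOR (s NOR q)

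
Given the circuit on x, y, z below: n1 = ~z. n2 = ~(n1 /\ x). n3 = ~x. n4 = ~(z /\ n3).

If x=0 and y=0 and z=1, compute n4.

0

n3 = ~0 = 1
n4 = ~(1 /\ 1) = 0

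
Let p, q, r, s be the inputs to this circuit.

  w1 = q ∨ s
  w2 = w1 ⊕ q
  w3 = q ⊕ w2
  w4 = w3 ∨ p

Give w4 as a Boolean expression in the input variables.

w1 = q ∨ s
w2 = w1 ⊕ q = (q ∨ s) ⊕ q
w3 = q ⊕ w2 = q ⊕ ((q ∨ s) ⊕ q)
w4 = w3 ∨ p = (q ⊕ ((q ∨ s) ⊕ q)) ∨ p

(q ⊕ ((q ∨ s) ⊕ q)) ∨ p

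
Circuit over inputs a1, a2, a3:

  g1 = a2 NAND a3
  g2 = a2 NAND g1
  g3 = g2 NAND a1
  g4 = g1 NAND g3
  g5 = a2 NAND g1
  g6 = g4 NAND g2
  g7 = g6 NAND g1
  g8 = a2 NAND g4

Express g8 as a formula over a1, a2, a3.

g1 = a2 NAND a3
g2 = a2 NAND g1 = a2 NAND (a2 NAND a3)
g3 = g2 NAND a1 = (a2 NAND (a2 NAND a3)) NAND a1
g4 = g1 NAND g3 = (a2 NAND a3) NAND ((a2 NAND (a2 NAND a3)) NAND a1)
g8 = a2 NAND g4 = a2 NAND ((a2 NAND a3) NAND ((a2 NAND (a2 NAND a3)) NAND a1))

a2 NAND ((a2 NAND a3) NAND ((a2 NAND (a2 NAND a3)) NAND a1))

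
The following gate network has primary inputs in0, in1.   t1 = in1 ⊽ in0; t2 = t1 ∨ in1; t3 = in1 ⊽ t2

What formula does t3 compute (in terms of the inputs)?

t1 = in1 ⊽ in0
t2 = t1 ∨ in1 = (in1 ⊽ in0) ∨ in1
t3 = in1 ⊽ t2 = in1 ⊽ ((in1 ⊽ in0) ∨ in1)

in1 ⊽ ((in1 ⊽ in0) ∨ in1)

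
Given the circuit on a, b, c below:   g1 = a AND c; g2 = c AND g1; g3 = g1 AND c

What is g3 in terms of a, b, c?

g1 = a AND c
g3 = g1 AND c = (a AND c) AND c

(a AND c) AND c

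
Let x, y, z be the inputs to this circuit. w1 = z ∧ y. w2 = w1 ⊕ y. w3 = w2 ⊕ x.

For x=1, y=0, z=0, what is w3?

w1 = 0 ∧ 0 = 0
w2 = 0 ⊕ 0 = 0
w3 = 0 ⊕ 1 = 1

1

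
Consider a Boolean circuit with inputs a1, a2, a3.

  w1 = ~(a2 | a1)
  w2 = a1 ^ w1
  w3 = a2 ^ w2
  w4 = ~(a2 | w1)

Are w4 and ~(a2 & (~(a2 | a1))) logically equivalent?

w1 = ~(a2 | a1)
w4 = ~(a2 | w1) = ~(a2 | (~(a2 | a1)))
At a1=0, a2=0, a3=0: circuit gives 0, formula gives 1.

No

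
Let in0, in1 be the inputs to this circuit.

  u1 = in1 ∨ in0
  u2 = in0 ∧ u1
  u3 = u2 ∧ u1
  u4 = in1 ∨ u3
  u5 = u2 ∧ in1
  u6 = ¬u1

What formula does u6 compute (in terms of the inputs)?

¬(in1 ∨ in0)

u1 = in1 ∨ in0
u6 = ¬u1 = ¬(in1 ∨ in0)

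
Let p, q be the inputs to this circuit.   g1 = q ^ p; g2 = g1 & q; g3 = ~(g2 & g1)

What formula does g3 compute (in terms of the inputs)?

~(((q ^ p) & q) & (q ^ p))

g1 = q ^ p
g2 = g1 & q = (q ^ p) & q
g3 = ~(g2 & g1) = ~(((q ^ p) & q) & (q ^ p))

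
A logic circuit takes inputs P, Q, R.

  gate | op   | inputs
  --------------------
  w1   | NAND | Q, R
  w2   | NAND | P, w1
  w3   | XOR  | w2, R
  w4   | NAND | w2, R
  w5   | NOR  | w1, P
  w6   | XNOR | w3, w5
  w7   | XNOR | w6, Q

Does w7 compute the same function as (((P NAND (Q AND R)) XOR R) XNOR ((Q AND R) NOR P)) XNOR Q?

w1 = Q NAND R
w2 = P NAND w1 = P NAND (Q NAND R)
w3 = w2 XOR R = (P NAND (Q NAND R)) XOR R
w5 = w1 NOR P = (Q NAND R) NOR P
w6 = w3 XNOR w5 = ((P NAND (Q NAND R)) XOR R) XNOR ((Q NAND R) NOR P)
w7 = w6 XNOR Q = (((P NAND (Q NAND R)) XOR R) XNOR ((Q NAND R) NOR P)) XNOR Q
At P=0, Q=0, R=0: circuit gives 1, formula gives 0.

No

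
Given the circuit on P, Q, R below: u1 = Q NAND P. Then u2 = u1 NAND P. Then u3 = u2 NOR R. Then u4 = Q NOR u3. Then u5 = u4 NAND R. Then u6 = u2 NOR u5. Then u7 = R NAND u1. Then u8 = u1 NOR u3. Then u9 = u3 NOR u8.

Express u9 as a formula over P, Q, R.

(((Q NAND P) NAND P) NOR R) NOR ((Q NAND P) NOR (((Q NAND P) NAND P) NOR R))

u1 = Q NAND P
u2 = u1 NAND P = (Q NAND P) NAND P
u3 = u2 NOR R = ((Q NAND P) NAND P) NOR R
u8 = u1 NOR u3 = (Q NAND P) NOR (((Q NAND P) NAND P) NOR R)
u9 = u3 NOR u8 = (((Q NAND P) NAND P) NOR R) NOR ((Q NAND P) NOR (((Q NAND P) NAND P) NOR R))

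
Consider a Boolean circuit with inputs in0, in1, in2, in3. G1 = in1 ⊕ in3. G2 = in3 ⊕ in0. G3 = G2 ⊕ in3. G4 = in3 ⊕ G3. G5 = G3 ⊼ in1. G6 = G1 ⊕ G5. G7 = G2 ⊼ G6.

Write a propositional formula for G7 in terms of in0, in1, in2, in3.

(in3 ⊕ in0) ⊼ ((in1 ⊕ in3) ⊕ (((in3 ⊕ in0) ⊕ in3) ⊼ in1))

G1 = in1 ⊕ in3
G2 = in3 ⊕ in0
G3 = G2 ⊕ in3 = (in3 ⊕ in0) ⊕ in3
G5 = G3 ⊼ in1 = ((in3 ⊕ in0) ⊕ in3) ⊼ in1
G6 = G1 ⊕ G5 = (in1 ⊕ in3) ⊕ (((in3 ⊕ in0) ⊕ in3) ⊼ in1)
G7 = G2 ⊼ G6 = (in3 ⊕ in0) ⊼ ((in1 ⊕ in3) ⊕ (((in3 ⊕ in0) ⊕ in3) ⊼ in1))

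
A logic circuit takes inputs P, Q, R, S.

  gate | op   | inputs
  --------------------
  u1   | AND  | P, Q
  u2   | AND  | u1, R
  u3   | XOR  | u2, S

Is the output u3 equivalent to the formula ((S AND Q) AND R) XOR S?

No

u1 = P AND Q
u2 = u1 AND R = (P AND Q) AND R
u3 = u2 XOR S = ((P AND Q) AND R) XOR S
At P=0, Q=1, R=1, S=1: circuit gives 1, formula gives 0.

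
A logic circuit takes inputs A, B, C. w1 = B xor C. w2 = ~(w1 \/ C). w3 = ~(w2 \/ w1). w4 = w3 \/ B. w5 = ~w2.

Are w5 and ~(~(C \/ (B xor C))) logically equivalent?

Yes

w1 = B xor C
w2 = ~(w1 \/ C) = ~((B xor C) \/ C)
w5 = ~w2 = ~(~((B xor C) \/ C))
At A=0, B=0, C=0: circuit gives 0, formula gives 0.
At A=0, B=0, C=1: circuit gives 1, formula gives 1.
Agrees on all 8 inputs.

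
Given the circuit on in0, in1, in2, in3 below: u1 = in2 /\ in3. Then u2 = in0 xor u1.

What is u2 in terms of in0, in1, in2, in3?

u1 = in2 /\ in3
u2 = in0 xor u1 = in0 xor (in2 /\ in3)

in0 xor (in2 /\ in3)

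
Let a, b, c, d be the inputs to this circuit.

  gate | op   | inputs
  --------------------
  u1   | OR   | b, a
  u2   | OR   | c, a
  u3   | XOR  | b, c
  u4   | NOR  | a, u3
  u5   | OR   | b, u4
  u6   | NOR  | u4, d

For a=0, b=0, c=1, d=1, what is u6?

u3 = 0 XOR 1 = 1
u4 = 0 NOR 1 = 0
u6 = 0 NOR 1 = 0

0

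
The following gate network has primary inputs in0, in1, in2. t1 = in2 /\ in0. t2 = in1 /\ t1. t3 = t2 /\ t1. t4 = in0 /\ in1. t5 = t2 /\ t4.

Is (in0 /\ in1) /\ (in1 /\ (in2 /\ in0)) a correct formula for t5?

Yes

t1 = in2 /\ in0
t2 = in1 /\ t1 = in1 /\ (in2 /\ in0)
t4 = in0 /\ in1
t5 = t2 /\ t4 = (in1 /\ (in2 /\ in0)) /\ (in0 /\ in1)
At in0=0, in1=0, in2=0: circuit gives 0, formula gives 0.
At in0=1, in1=1, in2=1: circuit gives 1, formula gives 1.
Agrees on all 8 inputs.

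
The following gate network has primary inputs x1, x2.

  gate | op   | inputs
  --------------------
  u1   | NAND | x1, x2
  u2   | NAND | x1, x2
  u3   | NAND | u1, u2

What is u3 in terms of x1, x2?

(x1 NAND x2) NAND (x1 NAND x2)

u1 = x1 NAND x2
u2 = x1 NAND x2
u3 = u1 NAND u2 = (x1 NAND x2) NAND (x1 NAND x2)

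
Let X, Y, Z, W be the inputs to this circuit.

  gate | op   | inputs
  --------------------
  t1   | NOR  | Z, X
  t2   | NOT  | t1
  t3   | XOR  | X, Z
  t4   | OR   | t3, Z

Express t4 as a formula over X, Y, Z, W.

(X XOR Z) OR Z

t3 = X XOR Z
t4 = t3 OR Z = (X XOR Z) OR Z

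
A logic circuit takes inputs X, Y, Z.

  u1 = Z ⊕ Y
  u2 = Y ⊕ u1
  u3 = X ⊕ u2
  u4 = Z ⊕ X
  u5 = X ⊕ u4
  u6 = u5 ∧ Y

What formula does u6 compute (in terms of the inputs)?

(X ⊕ (Z ⊕ X)) ∧ Y

u4 = Z ⊕ X
u5 = X ⊕ u4 = X ⊕ (Z ⊕ X)
u6 = u5 ∧ Y = (X ⊕ (Z ⊕ X)) ∧ Y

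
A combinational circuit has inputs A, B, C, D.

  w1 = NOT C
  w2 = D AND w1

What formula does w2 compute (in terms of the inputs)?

w1 = NOT C
w2 = D AND w1 = D AND NOT C

D AND NOT C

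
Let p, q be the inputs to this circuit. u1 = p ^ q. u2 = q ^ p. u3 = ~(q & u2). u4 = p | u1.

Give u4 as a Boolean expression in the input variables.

u1 = p ^ q
u4 = p | u1 = p | (p ^ q)

p | (p ^ q)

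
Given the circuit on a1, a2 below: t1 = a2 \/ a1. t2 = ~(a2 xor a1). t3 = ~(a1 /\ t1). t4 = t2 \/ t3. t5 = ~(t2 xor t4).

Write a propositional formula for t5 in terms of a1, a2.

~((~(a2 xor a1)) xor ((~(a2 xor a1)) \/ (~(a1 /\ (a2 \/ a1)))))

t1 = a2 \/ a1
t2 = ~(a2 xor a1)
t3 = ~(a1 /\ t1) = ~(a1 /\ (a2 \/ a1))
t4 = t2 \/ t3 = (~(a2 xor a1)) \/ (~(a1 /\ (a2 \/ a1)))
t5 = ~(t2 xor t4) = ~((~(a2 xor a1)) xor ((~(a2 xor a1)) \/ (~(a1 /\ (a2 \/ a1)))))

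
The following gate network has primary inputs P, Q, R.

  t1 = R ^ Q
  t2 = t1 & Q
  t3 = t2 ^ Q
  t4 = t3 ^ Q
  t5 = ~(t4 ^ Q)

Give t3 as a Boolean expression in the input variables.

t1 = R ^ Q
t2 = t1 & Q = (R ^ Q) & Q
t3 = t2 ^ Q = ((R ^ Q) & Q) ^ Q

((R ^ Q) & Q) ^ Q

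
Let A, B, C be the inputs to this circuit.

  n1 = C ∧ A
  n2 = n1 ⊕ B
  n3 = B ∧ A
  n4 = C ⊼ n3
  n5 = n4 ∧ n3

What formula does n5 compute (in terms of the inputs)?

(C ⊼ (B ∧ A)) ∧ (B ∧ A)

n3 = B ∧ A
n4 = C ⊼ n3 = C ⊼ (B ∧ A)
n5 = n4 ∧ n3 = (C ⊼ (B ∧ A)) ∧ (B ∧ A)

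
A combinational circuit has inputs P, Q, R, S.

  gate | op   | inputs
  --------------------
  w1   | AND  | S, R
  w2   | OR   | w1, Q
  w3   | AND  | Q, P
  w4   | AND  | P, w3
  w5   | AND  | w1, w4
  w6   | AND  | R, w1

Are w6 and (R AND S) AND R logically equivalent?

w1 = S AND R
w6 = R AND w1 = R AND (S AND R)
At P=0, Q=0, R=0, S=0: circuit gives 0, formula gives 0.
At P=0, Q=0, R=1, S=1: circuit gives 1, formula gives 1.
Agrees on all 16 inputs.

Yes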